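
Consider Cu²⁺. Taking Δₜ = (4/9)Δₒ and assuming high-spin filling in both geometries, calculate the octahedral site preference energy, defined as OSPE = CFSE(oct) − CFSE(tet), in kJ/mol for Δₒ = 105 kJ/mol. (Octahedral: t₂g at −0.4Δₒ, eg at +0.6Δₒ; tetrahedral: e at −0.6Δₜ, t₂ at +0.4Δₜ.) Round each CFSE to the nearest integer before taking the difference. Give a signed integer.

Group 11 minus oxidation state +2 gives a d⁹ configuration for Cu²⁺.
In an octahedral site d⁹ (HS) is t₂g⁶ eg³, giving CFSE(oct) = -0.6Δₒ = -63 kJ/mol.
In a tetrahedral site the filling is e⁴ t₂⁵: CFSE(tet) = -0.4Δₜ = -0.4 × (4/9)(105) = -19 kJ/mol.
OSPE = -63 − (-19) = -44 kJ/mol.

-44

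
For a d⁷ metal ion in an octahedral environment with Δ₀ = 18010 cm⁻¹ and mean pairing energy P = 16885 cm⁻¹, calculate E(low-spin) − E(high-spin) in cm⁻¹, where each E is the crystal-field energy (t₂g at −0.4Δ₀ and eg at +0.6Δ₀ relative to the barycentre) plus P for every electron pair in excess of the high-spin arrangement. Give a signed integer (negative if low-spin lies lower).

High-spin d⁷ fills as t₂g⁵ eg² with CFSE 5(−0.4) + 2(+0.6) = -0.8Δ₀ = -14408 cm⁻¹.
Low-spin: t₂g⁶ eg¹, orbital CFSE = -1.8Δ₀ = -32418 cm⁻¹; plus 1 excess pair × P = +16885 cm⁻¹; total -15533 cm⁻¹.
Thus E(LS) − E(HS) = -1125 cm⁻¹.

-1125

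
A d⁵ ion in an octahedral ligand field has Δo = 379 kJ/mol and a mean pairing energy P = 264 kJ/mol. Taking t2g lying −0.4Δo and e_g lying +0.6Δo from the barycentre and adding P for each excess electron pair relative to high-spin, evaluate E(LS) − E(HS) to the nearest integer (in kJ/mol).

In the high-spin limit (t2g^3 e_g^2) the orbital term is 0.0Δo = 0 kJ/mol, with no excess pairing.
Low-spin t2g^5 e_g^0 gives -2.0Δo = -758 kJ/mol, but forming 2 extra pairs costs 2P = 528 kJ/mol, so E(LS) = -758 + 528 = -230 kJ/mol.
The difference is -230 − (0) = -230 kJ/mol, so low-spin lies lower.

-230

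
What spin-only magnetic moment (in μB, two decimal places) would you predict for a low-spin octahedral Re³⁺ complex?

Re³⁺: group 7, so d-count = 7 − 3 = 4.
Configuration: t₂g⁴ eg⁰ → 2 unpaired electrons.
μ(spin-only) = √[2(2+2)] = √8 ≈ 2.83 μB.

2.83 μB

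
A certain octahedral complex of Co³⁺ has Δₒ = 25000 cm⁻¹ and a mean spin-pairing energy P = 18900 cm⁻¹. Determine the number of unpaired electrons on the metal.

0

Co is in group 9, so Co³⁺ is d⁶ (9 − 3 = 6).
With Δₒ > P the complex is low-spin.
Configuration: t2g^6 e_g^0.
Unpaired electrons: 0.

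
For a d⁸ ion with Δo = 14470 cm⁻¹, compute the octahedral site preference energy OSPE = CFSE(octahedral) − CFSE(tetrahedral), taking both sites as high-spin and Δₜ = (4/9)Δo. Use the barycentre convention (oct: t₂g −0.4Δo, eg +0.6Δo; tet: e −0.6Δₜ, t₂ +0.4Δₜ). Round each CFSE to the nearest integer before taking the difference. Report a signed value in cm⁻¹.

-12219

Octahedral high-spin t₂g⁶ eg²: CFSE = -1.2 × 14470 = -17364 cm⁻¹.
Tetrahedral: e⁴ t₂⁴, CFSE = 4(−0.6) + 4(+0.4) = -0.8Δₜ = -0.8 × (4/9) × 14470 = -5145 cm⁻¹.
OSPE = -17364 − (-5145) = -12219 cm⁻¹.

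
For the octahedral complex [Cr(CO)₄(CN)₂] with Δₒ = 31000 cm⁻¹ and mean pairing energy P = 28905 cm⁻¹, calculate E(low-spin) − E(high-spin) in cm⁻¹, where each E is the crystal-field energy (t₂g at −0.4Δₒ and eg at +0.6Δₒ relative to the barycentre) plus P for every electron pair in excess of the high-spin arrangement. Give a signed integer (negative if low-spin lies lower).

-2095

Ligand charges: 4×(+0) from CO and 2×(-1) from CN⁻ sum to -2; with overall charge +0, Cr is +2.
Cr sits in group 6; removing 2 electrons leaves Cr²⁺ with 6 − 2 = 4 d electrons.
High-spin: t₂g³ eg¹, CFSE = -0.6Δₒ = -18600 cm⁻¹.
Low-spin t₂g⁴ eg⁰ gives -1.6Δₒ = -49600 cm⁻¹, but forming 1 extra pair costs 1P = 28905 cm⁻¹, so E(LS) = -49600 + 28905 = -20695 cm⁻¹.
The difference is -20695 − (-18600) = -2095 cm⁻¹, so low-spin lies lower.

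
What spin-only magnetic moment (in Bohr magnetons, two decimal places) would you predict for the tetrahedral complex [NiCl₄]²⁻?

Each Cl⁻ contributes -1; 4 × (-1) = -4. With overall charge -2, Ni is in the +2 oxidation state.
Ni is in group 10, so Ni²⁺ is d⁸ (10 − 2 = 8).
Tetrahedral splitting is small, so the complex is high-spin.
Configuration: e⁴ t₂⁴ → 2 unpaired electrons.
μ(spin-only) = √[2(2+2)] = √8 ≈ 2.83 Bohr magnetons.

2.83 Bohr magnetons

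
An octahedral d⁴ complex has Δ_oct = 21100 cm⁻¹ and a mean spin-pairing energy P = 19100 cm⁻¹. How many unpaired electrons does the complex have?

2

Δ_oct > P, so pairing is preferred: the ground state is low-spin.
That gives t2g^4 e_g^0.
Unpaired electrons: 2.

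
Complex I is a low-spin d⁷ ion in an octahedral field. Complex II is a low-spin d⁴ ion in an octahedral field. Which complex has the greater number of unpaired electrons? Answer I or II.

I: t2g^6 e_g^1 → 1 unpaired.
II: t2g^4 e_g^0 → 2 unpaired.
So II has more unpaired electrons.

II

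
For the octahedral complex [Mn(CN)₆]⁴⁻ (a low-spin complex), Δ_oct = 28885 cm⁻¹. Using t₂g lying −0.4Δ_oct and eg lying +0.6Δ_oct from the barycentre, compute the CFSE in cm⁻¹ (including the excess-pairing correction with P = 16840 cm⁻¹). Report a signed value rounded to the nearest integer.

Each CN⁻ contributes -1; 6 × (-1) = -6. With overall charge -4, Mn is in the +2 oxidation state.
Mn²⁺: group 7, so d-count = 7 − 2 = 5.
Electron filling gives t₂g⁵ eg⁰.
CFSE(orbital) = 5×(-0.4Δ_oct) + 0×(0.6Δ_oct) = -2.0Δ_oct; with Δ_oct = 28885 cm⁻¹ that is -57770 cm⁻¹.
Relative to high-spin t₂g³ eg² (0 paired), the low-spin configuration has 2 additional pairs, contributing +2 × 16840 = +33680 cm⁻¹.
Overall CFSE = -57770 + 33680 = -24090 cm⁻¹.

-24090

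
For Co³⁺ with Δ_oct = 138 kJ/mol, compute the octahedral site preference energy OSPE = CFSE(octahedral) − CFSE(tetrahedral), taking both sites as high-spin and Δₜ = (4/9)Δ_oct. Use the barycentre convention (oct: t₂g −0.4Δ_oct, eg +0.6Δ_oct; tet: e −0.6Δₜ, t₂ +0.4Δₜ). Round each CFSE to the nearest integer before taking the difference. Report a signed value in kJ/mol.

Group 9 minus oxidation state +3 gives a d⁶ configuration for Co³⁺.
Octahedral high-spin t2g^4 e_g^2: CFSE = -0.4 × 138 = -55 kJ/mol.
Tetrahedral: e^3 t2^3, CFSE = 3(−0.6) + 3(+0.4) = -0.6Δₜ = -0.6 × (4/9) × 138 = -37 kJ/mol.
OSPE = -55 − (-37) = -18 kJ/mol.

-18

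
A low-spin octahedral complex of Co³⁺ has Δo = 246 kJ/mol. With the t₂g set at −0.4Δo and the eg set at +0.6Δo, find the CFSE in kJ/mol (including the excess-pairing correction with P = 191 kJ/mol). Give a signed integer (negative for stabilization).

Co sits in group 9; removing 3 electrons leaves Co³⁺ with 9 − 3 = 6 d electrons.
Electron filling gives t₂g⁶ eg⁰.
CFSE(orbital) = 6×(-0.4Δo) + 0×(0.6Δo) = -2.4Δo; with Δo = 246 kJ/mol that is -590 kJ/mol.
Pairing penalty: 3 pairs vs 1 in the high-spin reference → 2 extra × P = 382 kJ/mol.
Overall CFSE = -590 + 382 = -208 kJ/mol.

-208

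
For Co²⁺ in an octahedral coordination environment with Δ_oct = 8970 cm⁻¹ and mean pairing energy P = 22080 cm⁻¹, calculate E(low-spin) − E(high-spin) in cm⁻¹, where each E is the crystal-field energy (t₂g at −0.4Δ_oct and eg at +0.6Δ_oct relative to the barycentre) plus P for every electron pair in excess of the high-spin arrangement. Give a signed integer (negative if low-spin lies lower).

13110

Co²⁺: group 9, so d-count = 9 − 2 = 7.
High-spin d⁷ fills as t₂g⁵ eg² with CFSE 5(−0.4) + 2(+0.6) = -0.8Δ_oct = -7176 cm⁻¹.
For low-spin the configuration is t₂g⁶ eg¹: orbital energy -1.8 × 8970 = -16146 cm⁻¹, and 1 additional pair relative to high-spin adds 22080 cm⁻¹, giving 5934 cm⁻¹.
E(LS) − E(HS) = 5934 − (-7176) = 13110 cm⁻¹.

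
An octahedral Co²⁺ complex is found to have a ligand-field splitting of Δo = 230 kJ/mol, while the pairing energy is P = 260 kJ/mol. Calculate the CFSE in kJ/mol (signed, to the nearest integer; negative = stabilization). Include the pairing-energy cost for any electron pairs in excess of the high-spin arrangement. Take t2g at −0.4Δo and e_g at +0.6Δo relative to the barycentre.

Co²⁺: group 9, so d-count = 9 − 2 = 7.
Here Δo < P (230 < 260), so the high-spin state is favoured.
That gives t2g^5 e_g^2.
Orbital CFSE = -0.8Δo = -0.8 × 230 = -184 kJ/mol.
High-spin has no excess pairs, so no pairing correction applies.

-184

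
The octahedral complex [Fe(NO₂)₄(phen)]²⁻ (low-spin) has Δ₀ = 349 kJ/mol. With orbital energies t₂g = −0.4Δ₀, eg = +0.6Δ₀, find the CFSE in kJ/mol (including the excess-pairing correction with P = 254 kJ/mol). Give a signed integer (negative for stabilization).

-330

Ligand charges: 4×(-1) from NO₂⁻ and 1×(+0) from phen sum to -4; with overall charge -2, Fe is +2.
Group 8 minus oxidation state +2 gives a d⁶ configuration for Fe²⁺.
Electron filling gives t₂g⁶ eg⁰.
Orbital CFSE = 6(-0.4) + 0(0.6) = -2.4Δ₀ = -2.4 × 349 = -838 kJ/mol.
Relative to high-spin t₂g⁴ eg² (1 paired), the low-spin configuration has 2 additional pairs, contributing +2 × 254 = +508 kJ/mol.
Net CFSE = -838 + 508 = -330 kJ/mol.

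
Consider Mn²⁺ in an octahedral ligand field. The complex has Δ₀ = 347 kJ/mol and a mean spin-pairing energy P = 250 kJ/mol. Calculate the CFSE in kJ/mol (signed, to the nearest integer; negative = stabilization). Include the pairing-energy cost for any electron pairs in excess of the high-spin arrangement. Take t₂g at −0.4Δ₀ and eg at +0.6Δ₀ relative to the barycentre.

-194

Mn sits in group 7; removing 2 electrons leaves Mn²⁺ with 7 − 2 = 5 d electrons.
Since Δ₀ = 347 kJ/mol > P = 250 kJ/mol, the complex adopts the low-spin configuration.
Configuration: t₂g⁵ eg⁰.
Orbital CFSE = -2.0Δ₀ = -2.0 × 347 = -694 kJ/mol.
Excess pairs vs high-spin: 2 − 0 = 2; pairing cost = +500 kJ/mol.
Net CFSE = -694 + 500 = -194 kJ/mol.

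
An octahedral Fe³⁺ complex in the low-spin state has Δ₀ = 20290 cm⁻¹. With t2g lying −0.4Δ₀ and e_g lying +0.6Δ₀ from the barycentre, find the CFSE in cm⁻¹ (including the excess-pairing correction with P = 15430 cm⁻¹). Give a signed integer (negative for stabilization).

Fe sits in group 8; removing 3 electrons leaves Fe³⁺ with 8 − 3 = 5 d electrons.
Electron filling gives t2g^5 e_g^0.
The orbital stabilization is -2.0Δ₀ = -2.0 × 20290 = -40580 cm⁻¹.
Pairing penalty: 2 pairs vs 0 in the high-spin reference → 2 extra × P = 30860 cm⁻¹.
Net CFSE = -40580 + 30860 = -9720 cm⁻¹.

-9720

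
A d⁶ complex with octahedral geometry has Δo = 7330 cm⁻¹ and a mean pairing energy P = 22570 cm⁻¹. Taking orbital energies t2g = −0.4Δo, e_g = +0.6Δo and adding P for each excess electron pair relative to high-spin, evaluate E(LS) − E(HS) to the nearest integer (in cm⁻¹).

30480

In the high-spin limit (t2g^4 e_g^2) the orbital term is -0.4Δo = -2932 cm⁻¹, with no excess pairing.
For low-spin the configuration is t2g^6 e_g^0: orbital energy -2.4 × 7330 = -17592 cm⁻¹, and 2 additional pairs relative to high-spin add 45140 cm⁻¹, giving 27548 cm⁻¹.
The difference is 27548 − (-2932) = 30480 cm⁻¹, so high-spin lies lower.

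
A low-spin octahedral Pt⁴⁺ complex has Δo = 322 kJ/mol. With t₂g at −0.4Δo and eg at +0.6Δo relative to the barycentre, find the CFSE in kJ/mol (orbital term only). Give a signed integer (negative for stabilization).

-773

Pt⁴⁺: group 10, so d-count = 10 − 4 = 6.
The d⁶ electrons fill as t₂g⁶ eg⁰.
CFSE(orbital) = 6×(-0.4Δo) + 0×(0.6Δo) = -2.4Δo; with Δo = 322 kJ/mol that is -773 kJ/mol.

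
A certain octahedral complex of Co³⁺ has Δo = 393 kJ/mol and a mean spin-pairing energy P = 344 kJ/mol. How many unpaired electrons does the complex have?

Group 9 minus oxidation state +3 gives a d⁶ configuration for Co³⁺.
Here Δo > P (393 > 344), so the low-spin state is favoured.
Configuration: t₂g⁶ eg⁰.
Unpaired electrons: 0.

0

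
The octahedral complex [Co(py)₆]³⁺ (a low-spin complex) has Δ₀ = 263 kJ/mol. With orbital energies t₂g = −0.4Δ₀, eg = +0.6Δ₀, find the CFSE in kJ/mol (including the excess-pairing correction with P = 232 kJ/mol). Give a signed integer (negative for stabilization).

py is neutral, so the +3 overall charge sits on Co: oxidation state +3.
Co³⁺: group 9, so d-count = 9 − 3 = 6.
Configuration: t₂g⁶ eg⁰.
CFSE(orbital) = 6×(-0.4Δ₀) + 0×(0.6Δ₀) = -2.4Δ₀; with Δ₀ = 263 kJ/mol that is -631 kJ/mol.
Pairing penalty: 3 pairs vs 1 in the high-spin reference → 2 extra × P = 464 kJ/mol.
Combining: -631 + 464 = -167 kJ/mol.

-167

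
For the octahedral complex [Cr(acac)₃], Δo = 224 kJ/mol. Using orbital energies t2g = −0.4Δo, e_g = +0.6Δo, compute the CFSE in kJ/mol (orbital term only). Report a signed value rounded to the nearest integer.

-269

Each acac⁻ contributes -1; 3 × (-1) = -3. With overall charge +0, Cr is in the +3 oxidation state.
Cr is in group 6, so Cr³⁺ is d³ (6 − 3 = 3).
The d³ electrons fill as t2g^3 e_g^0.
Orbital CFSE = 3(-0.4) + 0(0.6) = -1.2Δo = -1.2 × 224 = -269 kJ/mol.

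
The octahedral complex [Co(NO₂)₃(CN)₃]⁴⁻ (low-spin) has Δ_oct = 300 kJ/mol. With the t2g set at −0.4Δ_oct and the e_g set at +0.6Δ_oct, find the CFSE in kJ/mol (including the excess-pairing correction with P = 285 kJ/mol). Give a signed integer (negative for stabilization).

Ligand charges: 3×(-1) from NO₂⁻ and 3×(-1) from CN⁻ sum to -6; with overall charge -4, Co is +2.
Co sits in group 9; removing 2 electrons leaves Co²⁺ with 9 − 2 = 7 d electrons.
The d⁷ electrons fill as t2g^6 e_g^1.
CFSE(orbital) = 6×(-0.4Δ_oct) + 1×(0.6Δ_oct) = -1.8Δ_oct; with Δ_oct = 300 kJ/mol that is -540 kJ/mol.
High-spin d⁷ would be t2g^5 e_g^2 with 2 pairs; low-spin has 3, so 1 excess pair costs +1P = +285 kJ/mol.
Overall CFSE = -540 + 285 = -255 kJ/mol.

-255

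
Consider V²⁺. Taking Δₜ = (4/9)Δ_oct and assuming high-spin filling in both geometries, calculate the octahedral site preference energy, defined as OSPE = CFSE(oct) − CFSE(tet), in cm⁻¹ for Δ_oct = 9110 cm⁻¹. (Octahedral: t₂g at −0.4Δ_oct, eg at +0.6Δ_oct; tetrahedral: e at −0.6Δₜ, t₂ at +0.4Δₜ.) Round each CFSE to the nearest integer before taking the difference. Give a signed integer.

-7693

V sits in group 5; removing 2 electrons leaves V²⁺ with 5 − 2 = 3 d electrons.
Octahedral (high-spin): t₂g³ eg⁰, CFSE = 3(−0.4) + 0(+0.6) = -1.2Δ_oct = -1.2 × 9110 = -10932 cm⁻¹.
Tetrahedral: e² t₂¹, CFSE = 2(−0.6) + 1(+0.4) = -0.8Δₜ = -0.8 × (4/9) × 9110 = -3239 cm⁻¹.
OSPE = -10932 − (-3239) = -7693 cm⁻¹.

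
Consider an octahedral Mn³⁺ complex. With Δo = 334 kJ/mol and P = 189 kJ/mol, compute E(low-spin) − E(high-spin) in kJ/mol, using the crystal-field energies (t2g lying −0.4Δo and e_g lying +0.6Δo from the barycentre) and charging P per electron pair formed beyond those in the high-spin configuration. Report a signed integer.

Group 7 minus oxidation state +3 gives a d⁴ configuration for Mn³⁺.
High-spin d⁴ fills as t2g^3 e_g^1 with CFSE 3(−0.4) + 1(+0.6) = -0.6Δo = -200 kJ/mol.
For low-spin the configuration is t2g^4 e_g^0: orbital energy -1.6 × 334 = -534 kJ/mol, and 1 additional pair relative to high-spin adds 189 kJ/mol, giving -345 kJ/mol.
Thus E(LS) − E(HS) = -145 kJ/mol.

-145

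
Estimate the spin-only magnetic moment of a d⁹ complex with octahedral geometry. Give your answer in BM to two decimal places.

1.73 BM

Configuration: t₂g⁶ eg³ → 1 unpaired electron.
μ(spin-only) = √[1(1+2)] = √3 ≈ 1.73 BM.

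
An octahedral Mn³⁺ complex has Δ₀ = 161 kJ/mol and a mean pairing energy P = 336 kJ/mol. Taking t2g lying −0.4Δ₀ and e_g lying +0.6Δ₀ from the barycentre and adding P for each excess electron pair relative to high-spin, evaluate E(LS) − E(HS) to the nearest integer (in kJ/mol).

175

Mn sits in group 7; removing 3 electrons leaves Mn³⁺ with 7 − 3 = 4 d electrons.
In the high-spin limit (t2g^3 e_g^1) the orbital term is -0.6Δ₀ = -97 kJ/mol, with no excess pairing.
Low-spin: t2g^4 e_g^0, orbital CFSE = -1.6Δ₀ = -258 kJ/mol; plus 1 excess pair × P = +336 kJ/mol; total 78 kJ/mol.
E(LS) − E(HS) = 78 − (-97) = 175 kJ/mol.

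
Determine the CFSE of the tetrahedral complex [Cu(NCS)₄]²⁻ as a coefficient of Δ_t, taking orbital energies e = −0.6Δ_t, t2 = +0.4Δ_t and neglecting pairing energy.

Each NCS⁻ contributes -1; 4 × (-1) = -4. With overall charge -2, Cu is in the +2 oxidation state.
Group 11 minus oxidation state +2 gives a d⁹ configuration for Cu²⁺.
With tetrahedral geometry the complex is necessarily high-spin.
Configuration: e^4 t2^5.
CFSE = 4(-0.6Δ_t) + 5(0.4Δ_t) = -2.4Δ_t + 2.0Δ_t = -0.4Δ_t.

-0.4 Δ_t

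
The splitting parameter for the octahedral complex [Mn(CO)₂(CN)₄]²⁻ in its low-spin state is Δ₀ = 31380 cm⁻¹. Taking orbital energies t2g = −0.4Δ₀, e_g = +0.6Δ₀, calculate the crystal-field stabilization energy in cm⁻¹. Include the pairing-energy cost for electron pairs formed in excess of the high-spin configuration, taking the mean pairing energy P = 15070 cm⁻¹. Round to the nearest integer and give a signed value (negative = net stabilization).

-32620

Ligand charges: 2×(+0) from CO and 4×(-1) from CN⁻ sum to -4; with overall charge -2, Mn is +2.
Mn²⁺: group 7, so d-count = 7 − 2 = 5.
Electron filling gives t2g^5 e_g^0.
The orbital stabilization is -2.0Δ₀ = -2.0 × 31380 = -62760 cm⁻¹.
High-spin d⁵ would be t2g^3 e_g^2 with 0 pairs; low-spin has 2, so 2 excess pairs cost +2P = +30140 cm⁻¹.
Combining: -62760 + 30140 = -32620 cm⁻¹.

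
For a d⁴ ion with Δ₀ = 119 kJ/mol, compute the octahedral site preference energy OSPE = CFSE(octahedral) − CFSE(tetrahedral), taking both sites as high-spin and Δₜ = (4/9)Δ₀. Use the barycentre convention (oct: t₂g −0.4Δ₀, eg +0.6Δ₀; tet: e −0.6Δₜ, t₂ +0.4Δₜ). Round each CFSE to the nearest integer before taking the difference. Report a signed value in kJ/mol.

Octahedral (high-spin): t₂g³ eg¹, CFSE = 3(−0.4) + 1(+0.6) = -0.6Δ₀ = -0.6 × 119 = -71 kJ/mol.
In a tetrahedral site the filling is e² t₂²: CFSE(tet) = -0.4Δₜ = -0.4 × (4/9)(119) = -21 kJ/mol.
OSPE = -71 − (-21) = -50 kJ/mol.

-50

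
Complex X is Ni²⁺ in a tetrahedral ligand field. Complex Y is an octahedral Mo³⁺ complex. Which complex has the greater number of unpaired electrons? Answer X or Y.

X: Ni²⁺: group 10, so d-count = 10 − 2 = 8; With tetrahedral geometry the complex is necessarily high-spin; e^4 t2^4 → 2 unpaired.
Y: Mo sits in group 6; removing 3 electrons leaves Mo³⁺ with 6 − 3 = 3 d electrons; For octahedral d³ the high- and low-spin configurations coincide; t₂g³ eg⁰ → 3 unpaired.
So Y has more unpaired electrons.

Y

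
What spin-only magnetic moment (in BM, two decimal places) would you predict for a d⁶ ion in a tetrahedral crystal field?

4.90 BM

With tetrahedral geometry the complex is necessarily high-spin.
Configuration: e³ t₂³ → 4 unpaired electrons.
μ(spin-only) = √[4(4+2)] = √24 ≈ 4.90 BM.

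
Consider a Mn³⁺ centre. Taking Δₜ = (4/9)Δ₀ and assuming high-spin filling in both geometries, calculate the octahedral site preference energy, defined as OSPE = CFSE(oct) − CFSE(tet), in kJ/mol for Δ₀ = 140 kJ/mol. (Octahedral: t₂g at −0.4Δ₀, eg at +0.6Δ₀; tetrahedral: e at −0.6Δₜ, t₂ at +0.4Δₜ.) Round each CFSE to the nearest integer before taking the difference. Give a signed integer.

Mn³⁺: group 7, so d-count = 7 − 3 = 4.
Octahedral (high-spin): t₂g³ eg¹, CFSE = 3(−0.4) + 1(+0.6) = -0.6Δ₀ = -0.6 × 140 = -84 kJ/mol.
Tetrahedral e² t₂² gives -0.4Δₜ = -0.4 × (4/9) × 140 = -25 kJ/mol.
OSPE = CFSE(oct) − CFSE(tet) = -84 − (-25) = -59 kJ/mol.

-59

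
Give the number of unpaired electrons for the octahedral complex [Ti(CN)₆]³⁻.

1

Each CN⁻ contributes -1; 6 × (-1) = -6. With overall charge -3, Ti is in the +3 oxidation state.
Group 4 minus oxidation state +3 gives a d¹ configuration for Ti³⁺.
Configuration: t₂g¹ eg⁰, giving 1 unpaired electron.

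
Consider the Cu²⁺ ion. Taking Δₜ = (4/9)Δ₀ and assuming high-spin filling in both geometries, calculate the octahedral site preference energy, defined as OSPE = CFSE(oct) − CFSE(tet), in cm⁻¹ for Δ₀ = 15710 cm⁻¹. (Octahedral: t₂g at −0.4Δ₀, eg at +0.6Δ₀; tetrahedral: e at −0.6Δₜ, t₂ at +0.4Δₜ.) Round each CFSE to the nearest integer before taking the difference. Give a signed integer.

Cu sits in group 11; removing 2 electrons leaves Cu²⁺ with 11 − 2 = 9 d electrons.
Octahedral (high-spin): t₂g⁶ eg³, CFSE = 6(−0.4) + 3(+0.6) = -0.6Δ₀ = -0.6 × 15710 = -9426 cm⁻¹.
Tetrahedral e⁴ t₂⁵ gives -0.4Δₜ = -0.4 × (4/9) × 15710 = -2793 cm⁻¹.
OSPE = CFSE(oct) − CFSE(tet) = -9426 − (-2793) = -6633 cm⁻¹.

-6633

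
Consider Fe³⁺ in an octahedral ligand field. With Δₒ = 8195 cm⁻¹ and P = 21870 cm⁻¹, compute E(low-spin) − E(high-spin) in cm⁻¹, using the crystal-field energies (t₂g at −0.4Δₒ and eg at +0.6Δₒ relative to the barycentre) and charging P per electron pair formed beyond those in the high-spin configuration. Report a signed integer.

Fe is in group 8, so Fe³⁺ is d⁵ (8 − 3 = 5).
In the high-spin limit (t₂g³ eg²) the orbital term is 0.0Δₒ = 0 cm⁻¹, with no excess pairing.
Low-spin: t₂g⁵ eg⁰, orbital CFSE = -2.0Δₒ = -16390 cm⁻¹; plus 2 excess pairs × P = +43740 cm⁻¹; total 27350 cm⁻¹.
The difference is 27350 − (0) = 27350 cm⁻¹, so high-spin lies lower.

27350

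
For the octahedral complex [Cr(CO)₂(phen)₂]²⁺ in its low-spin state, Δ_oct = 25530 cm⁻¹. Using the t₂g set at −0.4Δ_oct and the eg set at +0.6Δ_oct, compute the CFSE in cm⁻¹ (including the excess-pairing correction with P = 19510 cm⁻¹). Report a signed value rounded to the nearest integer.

Ligand charges: 2×(+0) from CO and 2×(+0) from phen sum to +0; with overall charge +2, Cr is +2.
Cr sits in group 6; removing 2 electrons leaves Cr²⁺ with 6 − 2 = 4 d electrons.
Electron filling gives t₂g⁴ eg⁰.
Orbital CFSE = 4(-0.4) + 0(0.6) = -1.6Δ_oct = -1.6 × 25530 = -40848 cm⁻¹.
High-spin d⁴ would be t₂g³ eg¹ with 0 pairs; low-spin has 1, so 1 excess pair costs +1P = +19510 cm⁻¹.
Net CFSE = -40848 + 19510 = -21338 cm⁻¹.

-21338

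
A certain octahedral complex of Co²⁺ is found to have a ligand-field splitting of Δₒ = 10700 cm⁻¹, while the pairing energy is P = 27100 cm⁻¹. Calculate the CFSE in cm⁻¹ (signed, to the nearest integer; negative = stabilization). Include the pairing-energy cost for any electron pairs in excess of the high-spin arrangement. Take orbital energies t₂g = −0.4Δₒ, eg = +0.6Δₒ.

Co sits in group 9; removing 2 electrons leaves Co²⁺ with 9 − 2 = 7 d electrons.
Δₒ < P, so pairing is avoided: the ground state is high-spin.
Filling d⁷ accordingly: t₂g⁵ eg².
Orbital CFSE = -0.8Δₒ = -0.8 × 10700 = -8560 cm⁻¹.
High-spin has no excess pairs, so no pairing correction applies.

-8560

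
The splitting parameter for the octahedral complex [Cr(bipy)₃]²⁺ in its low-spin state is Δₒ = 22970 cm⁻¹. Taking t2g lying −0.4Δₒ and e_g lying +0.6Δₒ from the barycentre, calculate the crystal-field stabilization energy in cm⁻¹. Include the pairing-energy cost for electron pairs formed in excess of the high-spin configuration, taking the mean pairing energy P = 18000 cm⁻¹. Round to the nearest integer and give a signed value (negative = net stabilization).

-18752

bipy is neutral, so the +2 overall charge sits on Cr: oxidation state +2.
Group 6 minus oxidation state +2 gives a d⁴ configuration for Cr²⁺.
Electron filling gives t2g^4 e_g^0.
CFSE(orbital) = 4×(-0.4Δₒ) + 0×(0.6Δₒ) = -1.6Δₒ; with Δₒ = 22970 cm⁻¹ that is -36752 cm⁻¹.
Relative to high-spin t2g^3 e_g^1 (0 paired), the low-spin configuration has 1 additional pair, contributing +1 × 18000 = +18000 cm⁻¹.
Overall CFSE = -36752 + 18000 = -18752 cm⁻¹.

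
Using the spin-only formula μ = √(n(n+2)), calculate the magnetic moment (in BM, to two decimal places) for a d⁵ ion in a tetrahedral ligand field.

Tetrahedral fields are weak (Δₜ ≈ 4/9 Δₒ), so electrons fill high-spin.
Configuration: e^2 t2^3 → 5 unpaired electrons.
μ(spin-only) = √[5(5+2)] = √35 ≈ 5.92 BM.

5.92 BM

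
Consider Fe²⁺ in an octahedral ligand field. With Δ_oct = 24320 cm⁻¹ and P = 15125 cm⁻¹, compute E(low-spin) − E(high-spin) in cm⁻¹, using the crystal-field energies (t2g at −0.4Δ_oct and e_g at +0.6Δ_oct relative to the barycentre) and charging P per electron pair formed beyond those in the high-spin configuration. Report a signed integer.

Fe²⁺: group 8, so d-count = 8 − 2 = 6.
High-spin: t2g^4 e_g^2, CFSE = -0.4Δ_oct = -9728 cm⁻¹.
For low-spin the configuration is t2g^6 e_g^0: orbital energy -2.4 × 24320 = -58368 cm⁻¹, and 2 additional pairs relative to high-spin add 30250 cm⁻¹, giving -28118 cm⁻¹.
Thus E(LS) − E(HS) = -18390 cm⁻¹.

-18390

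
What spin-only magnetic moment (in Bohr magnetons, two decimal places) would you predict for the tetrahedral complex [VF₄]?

1.73 Bohr magnetons

Each F⁻ contributes -1; 4 × (-1) = -4. With overall charge +0, V is in the +4 oxidation state.
V is in group 5, so V⁴⁺ is d¹ (5 − 4 = 1).
Tetrahedral splitting is small, so the complex is high-spin.
Configuration: e¹ t₂⁰ → 1 unpaired electron.
μ(spin-only) = √[1(1+2)] = √3 ≈ 1.73 Bohr magnetons.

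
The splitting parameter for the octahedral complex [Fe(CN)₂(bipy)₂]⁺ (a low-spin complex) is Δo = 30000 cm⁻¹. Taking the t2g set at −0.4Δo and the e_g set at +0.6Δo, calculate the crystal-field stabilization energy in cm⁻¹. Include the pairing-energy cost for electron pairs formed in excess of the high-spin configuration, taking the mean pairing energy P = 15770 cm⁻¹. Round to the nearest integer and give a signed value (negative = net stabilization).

Ligand charges: 2×(-1) from CN⁻ and 2×(+0) from bipy sum to -2; with overall charge +1, Fe is +3.
Fe sits in group 8; removing 3 electrons leaves Fe³⁺ with 8 − 3 = 5 d electrons.
The d⁵ electrons fill as t2g^5 e_g^0.
The orbital stabilization is -2.0Δo = -2.0 × 30000 = -60000 cm⁻¹.
Pairing penalty: 2 pairs vs 0 in the high-spin reference → 2 extra × P = 31540 cm⁻¹.
Net CFSE = -60000 + 31540 = -28460 cm⁻¹.

-28460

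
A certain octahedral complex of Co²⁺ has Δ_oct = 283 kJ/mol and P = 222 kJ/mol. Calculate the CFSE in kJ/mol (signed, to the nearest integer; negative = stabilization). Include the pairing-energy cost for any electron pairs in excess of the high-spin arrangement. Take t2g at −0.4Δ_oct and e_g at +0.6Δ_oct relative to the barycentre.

-287

Co is in group 9, so Co²⁺ is d⁷ (9 − 2 = 7).
With Δ_oct > P the complex is low-spin.
That gives t2g^6 e_g^1.
Orbital CFSE = -1.8Δ_oct = -1.8 × 283 = -509 kJ/mol.
Excess pairs vs high-spin: 3 − 2 = 1; pairing cost = +222 kJ/mol.
Net CFSE = -509 + 222 = -287 kJ/mol.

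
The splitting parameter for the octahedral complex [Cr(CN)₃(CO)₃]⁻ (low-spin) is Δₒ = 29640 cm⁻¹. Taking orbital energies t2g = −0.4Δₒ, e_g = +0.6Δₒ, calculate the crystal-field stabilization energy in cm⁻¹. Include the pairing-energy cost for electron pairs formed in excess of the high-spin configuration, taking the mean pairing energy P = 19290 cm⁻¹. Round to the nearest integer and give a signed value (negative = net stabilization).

-28134

Ligand charges: 3×(-1) from CN⁻ and 3×(+0) from CO sum to -3; with overall charge -1, Cr is +2.
Cr²⁺: group 6, so d-count = 6 − 2 = 4.
The d⁴ electrons fill as t2g^4 e_g^0.
CFSE(orbital) = 4×(-0.4Δₒ) + 0×(0.6Δₒ) = -1.6Δₒ; with Δₒ = 29640 cm⁻¹ that is -47424 cm⁻¹.
High-spin d⁴ would be t2g^3 e_g^1 with 0 pairs; low-spin has 1, so 1 excess pair costs +1P = +19290 cm⁻¹.
Net CFSE = -47424 + 19290 = -28134 cm⁻¹.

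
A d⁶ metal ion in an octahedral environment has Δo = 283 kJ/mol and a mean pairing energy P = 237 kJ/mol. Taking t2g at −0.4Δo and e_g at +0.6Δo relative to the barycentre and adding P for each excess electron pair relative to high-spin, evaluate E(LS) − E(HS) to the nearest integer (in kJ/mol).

-92

High-spin d⁶ fills as t2g^4 e_g^2 with CFSE 4(−0.4) + 2(+0.6) = -0.4Δo = -113 kJ/mol.
Low-spin: t2g^6 e_g^0, orbital CFSE = -2.4Δo = -679 kJ/mol; plus 2 excess pairs × P = +474 kJ/mol; total -205 kJ/mol.
E(LS) − E(HS) = -205 − (-113) = -92 kJ/mol.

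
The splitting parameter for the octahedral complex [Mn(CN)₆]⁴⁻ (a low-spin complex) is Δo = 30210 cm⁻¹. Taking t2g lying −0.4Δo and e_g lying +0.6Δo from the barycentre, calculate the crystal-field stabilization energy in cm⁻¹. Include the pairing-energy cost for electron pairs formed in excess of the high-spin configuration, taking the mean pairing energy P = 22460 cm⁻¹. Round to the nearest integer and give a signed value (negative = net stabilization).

-15500

Each CN⁻ contributes -1; 6 × (-1) = -6. With overall charge -4, Mn is in the +2 oxidation state.
Group 7 minus oxidation state +2 gives a d⁵ configuration for Mn²⁺.
The d⁵ electrons fill as t2g^5 e_g^0.
The orbital stabilization is -2.0Δo = -2.0 × 30210 = -60420 cm⁻¹.
Pairing penalty: 2 pairs vs 0 in the high-spin reference → 2 extra × P = 44920 cm⁻¹.
Combining: -60420 + 44920 = -15500 cm⁻¹.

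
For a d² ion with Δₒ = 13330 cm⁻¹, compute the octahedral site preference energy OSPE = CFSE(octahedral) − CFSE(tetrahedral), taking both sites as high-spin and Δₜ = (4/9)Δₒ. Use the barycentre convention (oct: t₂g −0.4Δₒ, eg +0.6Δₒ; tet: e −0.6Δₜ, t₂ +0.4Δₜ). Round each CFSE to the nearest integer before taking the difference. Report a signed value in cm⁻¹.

Octahedral high-spin t2g^2 e_g^0: CFSE = -0.8 × 13330 = -10664 cm⁻¹.
Tetrahedral e^2 t2^0 gives -1.2Δₜ = -1.2 × (4/9) × 13330 = -7109 cm⁻¹.
Subtracting, OSPE = -10664 − (-7109) = -3555 cm⁻¹.

-3555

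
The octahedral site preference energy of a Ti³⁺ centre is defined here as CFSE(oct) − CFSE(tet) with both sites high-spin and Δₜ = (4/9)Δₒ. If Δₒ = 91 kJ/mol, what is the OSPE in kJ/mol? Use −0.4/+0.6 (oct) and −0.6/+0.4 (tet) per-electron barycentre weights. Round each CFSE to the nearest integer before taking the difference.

-12

Group 4 minus oxidation state +3 gives a d¹ configuration for Ti³⁺.
In an octahedral site d¹ (HS) is t2g^1 e_g^0, giving CFSE(oct) = -0.4Δₒ = -36 kJ/mol.
Tetrahedral e^1 t2^0 gives -0.6Δₜ = -0.6 × (4/9) × 91 = -24 kJ/mol.
OSPE = -36 − (-24) = -12 kJ/mol.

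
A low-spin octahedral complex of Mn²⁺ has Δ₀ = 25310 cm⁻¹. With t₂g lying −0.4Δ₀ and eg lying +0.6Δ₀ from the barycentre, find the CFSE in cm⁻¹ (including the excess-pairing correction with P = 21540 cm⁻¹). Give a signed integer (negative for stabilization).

Mn sits in group 7; removing 2 electrons leaves Mn²⁺ with 7 − 2 = 5 d electrons.
The d⁵ electrons fill as t₂g⁵ eg⁰.
The orbital stabilization is -2.0Δ₀ = -2.0 × 25310 = -50620 cm⁻¹.
Pairing penalty: 2 pairs vs 0 in the high-spin reference → 2 extra × P = 43080 cm⁻¹.
Overall CFSE = -50620 + 43080 = -7540 cm⁻¹.

-7540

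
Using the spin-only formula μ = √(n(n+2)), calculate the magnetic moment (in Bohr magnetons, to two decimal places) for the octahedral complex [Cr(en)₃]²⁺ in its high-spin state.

4.90 Bohr magnetons

en is neutral, so the +2 overall charge sits on Cr: oxidation state +2.
Cr²⁺: group 6, so d-count = 6 − 2 = 4.
Configuration: t₂g³ eg¹ → 4 unpaired electrons.
μ(spin-only) = √[4(4+2)] = √24 ≈ 4.90 Bohr magnetons.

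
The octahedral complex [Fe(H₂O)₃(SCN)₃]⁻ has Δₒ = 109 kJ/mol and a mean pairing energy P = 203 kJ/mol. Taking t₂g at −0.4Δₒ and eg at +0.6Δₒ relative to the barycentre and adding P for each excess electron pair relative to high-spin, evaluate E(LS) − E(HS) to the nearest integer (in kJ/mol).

188

Ligand charges: 3×(+0) from H₂O and 3×(-1) from SCN⁻ sum to -3; with overall charge -1, Fe is +2.
Fe²⁺: group 8, so d-count = 8 − 2 = 6.
High-spin: t₂g⁴ eg², CFSE = -0.4Δₒ = -44 kJ/mol.
Low-spin: t₂g⁶ eg⁰, orbital CFSE = -2.4Δₒ = -262 kJ/mol; plus 2 excess pairs × P = +406 kJ/mol; total 144 kJ/mol.
Thus E(LS) − E(HS) = 188 kJ/mol.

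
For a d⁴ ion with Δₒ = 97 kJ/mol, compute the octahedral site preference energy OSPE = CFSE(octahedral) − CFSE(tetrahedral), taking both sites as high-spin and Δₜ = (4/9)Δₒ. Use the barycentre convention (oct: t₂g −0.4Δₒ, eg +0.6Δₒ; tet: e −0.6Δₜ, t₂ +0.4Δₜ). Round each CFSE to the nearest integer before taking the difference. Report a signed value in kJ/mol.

-41

Octahedral (high-spin): t₂g³ eg¹, CFSE = 3(−0.4) + 1(+0.6) = -0.6Δₒ = -0.6 × 97 = -58 kJ/mol.
Tetrahedral e² t₂² gives -0.4Δₜ = -0.4 × (4/9) × 97 = -17 kJ/mol.
OSPE = -58 − (-17) = -41 kJ/mol.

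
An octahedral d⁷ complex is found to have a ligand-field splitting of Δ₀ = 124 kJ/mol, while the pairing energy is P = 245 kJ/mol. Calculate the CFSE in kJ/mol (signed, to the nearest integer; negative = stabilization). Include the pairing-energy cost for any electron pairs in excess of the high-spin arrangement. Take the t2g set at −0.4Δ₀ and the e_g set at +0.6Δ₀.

Since Δ₀ = 124 kJ/mol < P = 245 kJ/mol, the complex adopts the high-spin configuration.
That gives t2g^5 e_g^2.
Orbital CFSE = -0.8Δ₀ = -0.8 × 124 = -99 kJ/mol.
High-spin has no excess pairs, so no pairing correction applies.

-99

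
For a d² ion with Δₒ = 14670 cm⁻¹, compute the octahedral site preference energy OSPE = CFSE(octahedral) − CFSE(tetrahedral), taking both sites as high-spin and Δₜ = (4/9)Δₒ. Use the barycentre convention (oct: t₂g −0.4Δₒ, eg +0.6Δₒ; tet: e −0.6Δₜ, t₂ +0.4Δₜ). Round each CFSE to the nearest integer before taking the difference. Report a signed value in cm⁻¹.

Octahedral (high-spin): t₂g² eg⁰, CFSE = 2(−0.4) + 0(+0.6) = -0.8Δₒ = -0.8 × 14670 = -11736 cm⁻¹.
Tetrahedral e² t₂⁰ gives -1.2Δₜ = -1.2 × (4/9) × 14670 = -7824 cm⁻¹.
OSPE = CFSE(oct) − CFSE(tet) = -11736 − (-7824) = -3912 cm⁻¹.

-3912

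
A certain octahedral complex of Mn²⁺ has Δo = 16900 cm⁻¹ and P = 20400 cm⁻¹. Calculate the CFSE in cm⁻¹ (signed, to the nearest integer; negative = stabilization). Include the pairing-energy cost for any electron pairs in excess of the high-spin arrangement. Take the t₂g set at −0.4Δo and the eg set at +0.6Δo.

Mn²⁺: group 7, so d-count = 7 − 2 = 5.
Δo < P, so pairing is avoided: the ground state is high-spin.
Configuration: t₂g³ eg².
Orbital CFSE = 0.0Δo = 0.0 × 16900 = 0 cm⁻¹.
High-spin has no excess pairs, so no pairing correction applies.

0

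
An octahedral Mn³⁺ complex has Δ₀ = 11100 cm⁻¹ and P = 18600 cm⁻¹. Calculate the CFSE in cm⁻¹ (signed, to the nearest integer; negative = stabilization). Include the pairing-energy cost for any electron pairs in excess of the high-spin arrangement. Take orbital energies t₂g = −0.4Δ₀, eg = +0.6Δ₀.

-6660

Mn³⁺: group 7, so d-count = 7 − 3 = 4.
With Δ₀ < P the complex is high-spin.
That gives t₂g³ eg¹.
Orbital CFSE = -0.6Δ₀ = -0.6 × 11100 = -6660 cm⁻¹.
High-spin has no excess pairs, so no pairing correction applies.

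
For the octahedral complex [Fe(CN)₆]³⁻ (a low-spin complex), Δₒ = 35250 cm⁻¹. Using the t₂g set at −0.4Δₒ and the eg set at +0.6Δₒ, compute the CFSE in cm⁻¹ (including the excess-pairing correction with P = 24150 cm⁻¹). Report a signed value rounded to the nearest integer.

-22200

Each CN⁻ contributes -1; 6 × (-1) = -6. With overall charge -3, Fe is in the +3 oxidation state.
Fe³⁺: group 8, so d-count = 8 − 3 = 5.
Electron filling gives t₂g⁵ eg⁰.
CFSE(orbital) = 5×(-0.4Δₒ) + 0×(0.6Δₒ) = -2.0Δₒ; with Δₒ = 35250 cm⁻¹ that is -70500 cm⁻¹.
Relative to high-spin t₂g³ eg² (0 paired), the low-spin configuration has 2 additional pairs, contributing +2 × 24150 = +48300 cm⁻¹.
Net CFSE = -70500 + 48300 = -22200 cm⁻¹.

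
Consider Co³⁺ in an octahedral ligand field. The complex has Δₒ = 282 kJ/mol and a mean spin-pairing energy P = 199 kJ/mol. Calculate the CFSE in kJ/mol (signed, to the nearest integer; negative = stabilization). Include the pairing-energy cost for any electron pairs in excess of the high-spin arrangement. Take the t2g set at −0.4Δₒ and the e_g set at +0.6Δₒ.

-279

Group 9 minus oxidation state +3 gives a d⁶ configuration for Co³⁺.
With Δₒ > P the complex is low-spin.
Filling d⁶ accordingly: t2g^6 e_g^0.
Orbital CFSE = -2.4Δₒ = -2.4 × 282 = -677 kJ/mol.
Excess pairs vs high-spin: 3 − 1 = 2; pairing cost = +398 kJ/mol.
Net CFSE = -677 + 398 = -279 kJ/mol.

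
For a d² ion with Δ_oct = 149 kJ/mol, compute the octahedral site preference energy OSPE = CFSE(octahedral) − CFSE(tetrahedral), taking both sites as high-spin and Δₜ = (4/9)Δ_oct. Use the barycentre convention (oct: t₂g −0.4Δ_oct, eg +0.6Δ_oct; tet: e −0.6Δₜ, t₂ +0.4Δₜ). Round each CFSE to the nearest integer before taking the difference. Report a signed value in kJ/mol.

-40

Octahedral high-spin t2g^2 e_g^0: CFSE = -0.8 × 149 = -119 kJ/mol.
Tetrahedral: e^2 t2^0, CFSE = 2(−0.6) + 0(+0.4) = -1.2Δₜ = -1.2 × (4/9) × 149 = -79 kJ/mol.
OSPE = -119 − (-79) = -40 kJ/mol.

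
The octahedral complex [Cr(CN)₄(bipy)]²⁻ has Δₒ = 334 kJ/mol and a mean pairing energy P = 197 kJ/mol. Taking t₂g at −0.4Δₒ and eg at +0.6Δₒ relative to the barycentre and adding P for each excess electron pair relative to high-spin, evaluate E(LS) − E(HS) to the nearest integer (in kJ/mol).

-137

Ligand charges: 4×(-1) from CN⁻ and 1×(+0) from bipy sum to -4; with overall charge -2, Cr is +2.
Cr²⁺: group 6, so d-count = 6 − 2 = 4.
High-spin: t₂g³ eg¹, CFSE = -0.6Δₒ = -200 kJ/mol.
Low-spin t₂g⁴ eg⁰ gives -1.6Δₒ = -534 kJ/mol, but forming 1 extra pair costs 1P = 197 kJ/mol, so E(LS) = -534 + 197 = -337 kJ/mol.
The difference is -337 − (-200) = -137 kJ/mol, so low-spin lies lower.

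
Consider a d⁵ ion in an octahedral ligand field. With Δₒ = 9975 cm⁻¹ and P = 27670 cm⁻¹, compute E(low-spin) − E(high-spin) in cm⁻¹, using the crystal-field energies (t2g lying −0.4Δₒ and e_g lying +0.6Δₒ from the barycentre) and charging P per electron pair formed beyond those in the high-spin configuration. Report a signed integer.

35390

High-spin d⁵ fills as t2g^3 e_g^2 with CFSE 3(−0.4) + 2(+0.6) = 0.0Δₒ = 0 cm⁻¹.
Low-spin t2g^5 e_g^0 gives -2.0Δₒ = -19950 cm⁻¹, but forming 2 extra pairs costs 2P = 55340 cm⁻¹, so E(LS) = -19950 + 55340 = 35390 cm⁻¹.
Thus E(LS) − E(HS) = 35390 cm⁻¹.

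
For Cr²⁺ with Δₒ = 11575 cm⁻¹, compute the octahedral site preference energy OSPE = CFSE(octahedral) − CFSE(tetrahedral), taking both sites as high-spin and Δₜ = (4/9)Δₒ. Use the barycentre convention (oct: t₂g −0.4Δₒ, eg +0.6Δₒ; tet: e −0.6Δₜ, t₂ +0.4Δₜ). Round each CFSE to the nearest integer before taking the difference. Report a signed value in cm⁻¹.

-4887

Cr sits in group 6; removing 2 electrons leaves Cr²⁺ with 6 − 2 = 4 d electrons.
Octahedral (high-spin): t₂g³ eg¹, CFSE = 3(−0.4) + 1(+0.6) = -0.6Δₒ = -0.6 × 11575 = -6945 cm⁻¹.
Tetrahedral e² t₂² gives -0.4Δₜ = -0.4 × (4/9) × 11575 = -2058 cm⁻¹.
Subtracting, OSPE = -6945 − (-2058) = -4887 cm⁻¹.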